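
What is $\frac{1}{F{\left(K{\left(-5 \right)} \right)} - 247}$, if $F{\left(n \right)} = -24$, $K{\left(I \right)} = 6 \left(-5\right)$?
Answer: $- \frac{1}{271} \approx -0.00369$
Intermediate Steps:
$K{\left(I \right)} = -30$
$\frac{1}{F{\left(K{\left(-5 \right)} \right)} - 247} = \frac{1}{-24 - 247} = \frac{1}{-271} = - \frac{1}{271}$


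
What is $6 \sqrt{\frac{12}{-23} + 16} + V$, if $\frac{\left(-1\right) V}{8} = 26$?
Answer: $-208 + \frac{12 \sqrt{2047}}{23} \approx -184.39$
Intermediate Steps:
$V = -208$ ($V = \left(-8\right) 26 = -208$)
$6 \sqrt{\frac{12}{-23} + 16} + V = 6 \sqrt{\frac{12}{-23} + 16} - 208 = 6 \sqrt{12 \left(- \frac{1}{23}\right) + 16} - 208 = 6 \sqrt{- \frac{12}{23} + 16} - 208 = 6 \sqrt{\frac{356}{23}} - 208 = 6 \frac{2 \sqrt{2047}}{23} - 208 = \frac{12 \sqrt{2047}}{23} - 208 = -208 + \frac{12 \sqrt{2047}}{23}$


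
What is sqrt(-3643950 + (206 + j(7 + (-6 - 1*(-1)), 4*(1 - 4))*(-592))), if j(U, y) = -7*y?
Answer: 4*I*sqrt(230842) ≈ 1921.8*I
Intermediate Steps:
sqrt(-3643950 + (206 + j(7 + (-6 - 1*(-1)), 4*(1 - 4))*(-592))) = sqrt(-3643950 + (206 - 28*(1 - 4)*(-592))) = sqrt(-3643950 + (206 - 28*(-3)*(-592))) = sqrt(-3643950 + (206 - 7*(-12)*(-592))) = sqrt(-3643950 + (206 + 84*(-592))) = sqrt(-3643950 + (206 - 49728)) = sqrt(-3643950 - 49522) = sqrt(-3693472) = 4*I*sqrt(230842)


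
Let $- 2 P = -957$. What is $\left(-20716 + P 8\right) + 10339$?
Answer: $-6549$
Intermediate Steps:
$P = \frac{957}{2}$ ($P = \left(- \frac{1}{2}\right) \left(-957\right) = \frac{957}{2} \approx 478.5$)
$\left(-20716 + P 8\right) + 10339 = \left(-20716 + \frac{957}{2} \cdot 8\right) + 10339 = \left(-20716 + 3828\right) + 10339 = -16888 + 10339 = -6549$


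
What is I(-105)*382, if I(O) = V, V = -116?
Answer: -44312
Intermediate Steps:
I(O) = -116
I(-105)*382 = -116*382 = -44312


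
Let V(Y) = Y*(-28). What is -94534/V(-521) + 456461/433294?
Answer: -4287770241/790111609 ≈ -5.4268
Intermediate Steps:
V(Y) = -28*Y
-94534/V(-521) + 456461/433294 = -94534/((-28*(-521))) + 456461/433294 = -94534/14588 + 456461*(1/433294) = -94534*1/14588 + 456461/433294 = -47267/7294 + 456461/433294 = -4287770241/790111609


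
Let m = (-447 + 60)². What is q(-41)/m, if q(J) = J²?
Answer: 1681/149769 ≈ 0.011224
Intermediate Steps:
m = 149769 (m = (-387)² = 149769)
q(-41)/m = (-41)²/149769 = 1681*(1/149769) = 1681/149769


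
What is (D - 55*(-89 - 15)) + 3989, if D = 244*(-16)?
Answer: 5805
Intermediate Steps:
D = -3904
(D - 55*(-89 - 15)) + 3989 = (-3904 - 55*(-89 - 15)) + 3989 = (-3904 - 55*(-104)) + 3989 = (-3904 + 5720) + 3989 = 1816 + 3989 = 5805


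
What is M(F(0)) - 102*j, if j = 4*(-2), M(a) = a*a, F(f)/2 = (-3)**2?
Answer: 1140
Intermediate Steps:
F(f) = 18 (F(f) = 2*(-3)**2 = 2*9 = 18)
M(a) = a**2
j = -8
M(F(0)) - 102*j = 18**2 - 102*(-8) = 324 + 816 = 1140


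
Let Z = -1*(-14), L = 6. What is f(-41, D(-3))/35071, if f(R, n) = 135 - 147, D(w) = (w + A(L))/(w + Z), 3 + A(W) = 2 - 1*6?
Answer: -12/35071 ≈ -0.00034216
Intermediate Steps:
Z = 14
A(W) = -7 (A(W) = -3 + (2 - 1*6) = -3 + (2 - 6) = -3 - 4 = -7)
D(w) = (-7 + w)/(14 + w) (D(w) = (w - 7)/(w + 14) = (-7 + w)/(14 + w))
f(R, n) = -12
f(-41, D(-3))/35071 = -12/35071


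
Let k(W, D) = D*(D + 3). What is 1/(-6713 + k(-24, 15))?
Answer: -1/6443 ≈ -0.00015521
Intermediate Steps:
k(W, D) = D*(3 + D)
1/(-6713 + k(-24, 15)) = 1/(-6713 + 15*(3 + 15)) = 1/(-6713 + 15*18) = 1/(-6713 + 270) = 1/(-6443) = -1/6443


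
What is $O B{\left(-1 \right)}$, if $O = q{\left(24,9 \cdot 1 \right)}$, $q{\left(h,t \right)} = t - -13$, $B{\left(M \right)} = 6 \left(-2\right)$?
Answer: $-264$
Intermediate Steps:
$B{\left(M \right)} = -12$
$q{\left(h,t \right)} = 13 + t$ ($q{\left(h,t \right)} = t + 13 = 13 + t$)
$O = 22$ ($O = 13 + 9 \cdot 1 = 13 + 9 = 22$)
$O B{\left(-1 \right)} = 22 \left(-12\right) = -264$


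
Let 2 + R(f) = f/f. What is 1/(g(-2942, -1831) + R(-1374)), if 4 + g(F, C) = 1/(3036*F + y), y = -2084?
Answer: -8933996/44669981 ≈ -0.20000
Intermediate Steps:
R(f) = -1 (R(f) = -2 + f/f = -2 + 1 = -1)
g(F, C) = -4 + 1/(-2084 + 3036*F) (g(F, C) = -4 + 1/(3036*F - 2084) = -4 + 1/(-2084 + 3036*F))
1/(g(-2942, -1831) + R(-1374)) = 1/(3*(2779 - 4048*(-2942))/(4*(-521 + 759*(-2942))) - 1) = 1/(3*(2779 + 11909216)/(4*(-521 - 2232978)) - 1) = 1/((3/4)*11911995/(-2233499) - 1) = 1/((3/4)*(-1/2233499)*11911995 - 1) = 1/(-35735985/8933996 - 1) = 1/(-44669981/8933996) = -8933996/44669981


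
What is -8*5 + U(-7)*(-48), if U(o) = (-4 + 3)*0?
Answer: -40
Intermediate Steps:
U(o) = 0 (U(o) = -1*0 = 0)
-8*5 + U(-7)*(-48) = -8*5 + 0*(-48) = -40 + 0 = -40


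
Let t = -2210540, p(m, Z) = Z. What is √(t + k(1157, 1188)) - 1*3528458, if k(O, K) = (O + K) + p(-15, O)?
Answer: -3528458 + I*√2207038 ≈ -3.5285e+6 + 1485.6*I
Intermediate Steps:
k(O, K) = K + 2*O (k(O, K) = (O + K) + O = (K + O) + O = K + 2*O)
√(t + k(1157, 1188)) - 1*3528458 = √(-2210540 + (1188 + 2*1157)) - 1*3528458 = √(-2210540 + (1188 + 2314)) - 3528458 = √(-2210540 + 3502) - 3528458 = √(-2207038) - 3528458 = I*√2207038 - 3528458 = -3528458 + I*√2207038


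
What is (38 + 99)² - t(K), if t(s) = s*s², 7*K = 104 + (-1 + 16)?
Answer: 13856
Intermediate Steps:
K = 17 (K = (104 + (-1 + 16))/7 = (104 + 15)/7 = (⅐)*119 = 17)
t(s) = s³
(38 + 99)² - t(K) = (38 + 99)² - 1*17³ = 137² - 1*4913 = 18769 - 4913 = 13856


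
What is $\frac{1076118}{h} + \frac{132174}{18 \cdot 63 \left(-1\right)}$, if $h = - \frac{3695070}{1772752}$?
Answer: $- \frac{2862181526509}{5542605} \approx -5.164 \cdot 10^{5}$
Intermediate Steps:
$h = - \frac{1847535}{886376}$ ($h = \left(-3695070\right) \frac{1}{1772752} = - \frac{1847535}{886376} \approx -2.0844$)
$\frac{1076118}{h} + \frac{132174}{18 \cdot 63 \left(-1\right)} = \frac{1076118}{- \frac{1847535}{886376}} + \frac{132174}{18 \cdot 63 \left(-1\right)} = 1076118 \left(- \frac{886376}{1847535}\right) + \frac{132174}{1134 \left(-1\right)} = - \frac{317948389456}{615845} + \frac{132174}{-1134} = - \frac{317948389456}{615845} + 132174 \left(- \frac{1}{1134}\right) = - \frac{317948389456}{615845} - \frac{1049}{9} = - \frac{2862181526509}{5542605}$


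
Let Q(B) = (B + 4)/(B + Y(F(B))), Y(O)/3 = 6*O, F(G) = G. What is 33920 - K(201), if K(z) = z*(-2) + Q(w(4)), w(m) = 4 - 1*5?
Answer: 652121/19 ≈ 34322.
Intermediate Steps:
w(m) = -1 (w(m) = 4 - 5 = -1)
Y(O) = 18*O (Y(O) = 3*(6*O) = 18*O)
Q(B) = (4 + B)/(19*B) (Q(B) = (B + 4)/(B + 18*B) = (4 + B)/((19*B)) = (4 + B)*(1/(19*B)) = (4 + B)/(19*B))
K(z) = -3/19 - 2*z (K(z) = z*(-2) + (1/19)*(4 - 1)/(-1) = -2*z + (1/19)*(-1)*3 = -2*z - 3/19 = -3/19 - 2*z)
33920 - K(201) = 33920 - (-3/19 - 2*201) = 33920 - (-3/19 - 402) = 33920 - 1*(-7641/19) = 33920 + 7641/19 = 652121/19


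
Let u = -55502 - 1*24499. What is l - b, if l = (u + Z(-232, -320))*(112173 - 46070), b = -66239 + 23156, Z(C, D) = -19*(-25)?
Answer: -5256864095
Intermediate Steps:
Z(C, D) = 475
u = -80001 (u = -55502 - 24499 = -80001)
b = -43083
l = -5256907178 (l = (-80001 + 475)*(112173 - 46070) = -79526*66103 = -5256907178)
l - b = -5256907178 - 1*(-43083) = -5256907178 + 43083 = -5256864095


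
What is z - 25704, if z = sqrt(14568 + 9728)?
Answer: -25704 + 2*sqrt(6074) ≈ -25548.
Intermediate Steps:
z = 2*sqrt(6074) (z = sqrt(24296) = 2*sqrt(6074) ≈ 155.87)
z - 25704 = 2*sqrt(6074) - 25704 = -25704 + 2*sqrt(6074)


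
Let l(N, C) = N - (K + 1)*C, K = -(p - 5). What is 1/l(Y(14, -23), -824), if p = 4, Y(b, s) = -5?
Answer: 1/1643 ≈ 0.00060864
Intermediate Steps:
K = 1 (K = -(4 - 5) = -1*(-1) = 1)
l(N, C) = N - 2*C (l(N, C) = N - (1 + 1)*C = N - 2*C)
1/l(Y(14, -23), -824) = 1/(-5 - 2*(-824)) = 1/(-5 + 1648) = 1/1643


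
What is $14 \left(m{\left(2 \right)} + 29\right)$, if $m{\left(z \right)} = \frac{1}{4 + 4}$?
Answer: $\frac{1631}{4} \approx 407.75$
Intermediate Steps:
$m{\left(z \right)} = \frac{1}{8}$
$14 \left(m{\left(2 \right)} + 29\right) = 14 \left(\frac{1}{8} + 29\right) = 14 \cdot \frac{233}{8} = \frac{1631}{4}$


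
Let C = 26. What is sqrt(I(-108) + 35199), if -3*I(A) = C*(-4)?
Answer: sqrt(317103)/3 ≈ 187.71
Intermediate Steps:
I(A) = 104/3 (I(A) = -26*(-4)/3 = -1/3*(-104) = 104/3)
sqrt(I(-108) + 35199) = sqrt(104/3 + 35199) = sqrt(105701/3) = sqrt(317103)/3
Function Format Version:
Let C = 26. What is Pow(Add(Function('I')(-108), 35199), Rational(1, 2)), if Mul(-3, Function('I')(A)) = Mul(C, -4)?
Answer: Mul(Rational(1, 3), Pow(317103, Rational(1, 2))) ≈ 187.71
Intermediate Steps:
Function('I')(A) = Rational(104, 3) (Function('I')(A) = Mul(Rational(-1, 3), Mul(26, -4)) = Mul(Rational(-1, 3), -104) = Rational(104, 3))
Pow(Add(Function('I')(-108), 35199), Rational(1, 2)) = Pow(Add(Rational(104, 3), 35199), Rational(1, 2)) = Pow(Rational(105701, 3), Rational(1, 2)) = Mul(Rational(1, 3), Pow(317103, Rational(1, 2)))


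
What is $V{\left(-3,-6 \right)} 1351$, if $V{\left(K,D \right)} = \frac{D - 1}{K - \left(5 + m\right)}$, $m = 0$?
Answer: $\frac{9457}{8} \approx 1182.1$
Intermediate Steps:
$V{\left(K,D \right)} = \frac{-1 + D}{-5 + K}$ ($V{\left(K,D \right)} = \frac{D - 1}{K - 5} = \frac{-1 + D}{K + \left(-5 + 0\right)} = \frac{-1 + D}{K - 5} = \frac{-1 + D}{-5 + K}$)
$V{\left(-3,-6 \right)} 1351 = \frac{1 - -6}{5 - -3} \cdot 1351 = \frac{1 + 6}{5 + 3} \cdot 1351 = \frac{1}{8} \cdot 7 \cdot 1351 = \frac{7}{8} \cdot 1351 = \frac{9457}{8}$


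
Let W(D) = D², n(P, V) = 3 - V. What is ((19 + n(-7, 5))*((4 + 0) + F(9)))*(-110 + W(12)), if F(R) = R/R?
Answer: 2890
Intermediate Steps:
F(R) = 1
((19 + n(-7, 5))*((4 + 0) + F(9)))*(-110 + W(12)) = ((19 + (3 - 1*5))*((4 + 0) + 1))*(-110 + 12²) = ((19 + (3 - 5))*(4 + 1))*(-110 + 144) = ((19 - 2)*5)*34 = (17*5)*34 = 85*34 = 2890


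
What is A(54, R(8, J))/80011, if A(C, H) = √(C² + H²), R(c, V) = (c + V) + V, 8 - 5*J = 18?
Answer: 2*√733/80011 ≈ 0.00067676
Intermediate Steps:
J = -2 (J = 8/5 - ⅕*18 = 8/5 - 18/5 = -2)
R(c, V) = c + 2*V (R(c, V) = (V + c) + V = c + 2*V)
A(54, R(8, J))/80011 = √(54² + (8 + 2*(-2))²)/80011 = √(2916 + (8 - 4)²)*(1/80011) = √(2916 + 4²)*(1/80011) = √(2916 + 16)*(1/80011) = √2932*(1/80011) = (2*√733)*(1/80011) = 2*√733/80011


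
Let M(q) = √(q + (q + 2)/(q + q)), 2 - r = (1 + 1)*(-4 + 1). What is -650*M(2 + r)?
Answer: -130*√265 ≈ -2116.2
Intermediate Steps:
r = 8 (r = 2 - (1 + 1)*(-4 + 1) = 2 - 2*(-3) = 2 - 1*(-6) = 2 + 6 = 8)
M(q) = √(q + (2 + q)/(2*q)) (M(q) = √(q + (2 + q)/((2*q))) = √(q + (2 + q)*(1/(2*q))) = √(q + (2 + q)/(2*q)))
-650*M(2 + r) = -325*√(2 + 4*(2 + 8) + 4/(2 + 8)) = -325*√(2 + 4*10 + 4/10) = -325*√(2 + 40 + 4*(⅒)) = -325*√(2 + 40 + ⅖) = -325*√(212/5) = -325*2*√265/5 = -130*√265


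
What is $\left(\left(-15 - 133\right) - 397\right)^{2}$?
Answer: $297025$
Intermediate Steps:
$\left(\left(-15 - 133\right) - 397\right)^{2} = \left(-148 - 397\right)^{2} = \left(-545\right)^{2} = 297025$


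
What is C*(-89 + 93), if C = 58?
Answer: 232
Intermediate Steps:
C*(-89 + 93) = 58*(-89 + 93) = 58*4 = 232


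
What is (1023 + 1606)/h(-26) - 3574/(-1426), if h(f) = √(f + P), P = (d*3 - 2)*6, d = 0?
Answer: 1787/713 - 2629*I*√38/38 ≈ 2.5063 - 426.48*I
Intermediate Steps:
P = -12 (P = (0*3 - 2)*6 = (0 - 2)*6 = -2*6 = -12)
h(f) = √(-12 + f) (h(f) = √(f - 12) = √(-12 + f))
(1023 + 1606)/h(-26) - 3574/(-1426) = (1023 + 1606)/(√(-12 - 26)) - 3574/(-1426) = 2629/(√(-38)) - 3574*(-1/1426) = 2629/((I*√38)) + 1787/713 = 2629*(-I*√38/38) + 1787/713 = -2629*I*√38/38 + 1787/713 = 1787/713 - 2629*I*√38/38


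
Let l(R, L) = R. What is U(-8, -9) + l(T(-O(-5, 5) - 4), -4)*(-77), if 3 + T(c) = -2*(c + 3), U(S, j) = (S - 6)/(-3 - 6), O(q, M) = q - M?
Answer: 14567/9 ≈ 1618.6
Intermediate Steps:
U(S, j) = 2/3 - S/9 (U(S, j) = (-6 + S)/(-9) = (-6 + S)*(-1/9) = 2/3 - S/9)
T(c) = -9 - 2*c (T(c) = -3 - 2*(c + 3) = -3 - 2*(3 + c) = -3 + (-6 - 2*c) = -9 - 2*c)
U(-8, -9) + l(T(-O(-5, 5) - 4), -4)*(-77) = (2/3 - 1/9*(-8)) + (-9 - 2*(-(-5 - 1*5) - 4))*(-77) = (2/3 + 8/9) + (-9 - 2*(-(-5 - 5) - 4))*(-77) = 14/9 + (-9 - 2*(-1*(-10) - 4))*(-77) = 14/9 + (-9 - 2*(10 - 4))*(-77) = 14/9 + (-9 - 2*6)*(-77) = 14/9 + (-9 - 12)*(-77) = 14/9 - 21*(-77) = 14/9 + 1617 = 14567/9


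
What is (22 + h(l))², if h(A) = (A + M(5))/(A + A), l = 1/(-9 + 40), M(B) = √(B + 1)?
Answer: 7791/4 + 1395*√6/2 ≈ 3656.3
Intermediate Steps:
M(B) = √(1 + B)
l = 1/31 ≈ 0.032258
h(A) = (A + √6)/(2*A) (h(A) = (A + √(1 + 5))/(A + A) = (A + √6)/((2*A)) = (A + √6)*(1/(2*A)) = (A + √6)/(2*A))
(22 + h(l))² = (22 + (1/31 + √6)/(2*(1/31)))² = (22 + (½)*31*(1/31 + √6))² = (22 + (½ + 31*√6/2))² = (45/2 + 31*√6/2)²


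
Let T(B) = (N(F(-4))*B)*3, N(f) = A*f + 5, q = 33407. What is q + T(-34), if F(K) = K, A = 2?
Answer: 33713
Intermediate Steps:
N(f) = 5 + 2*f (N(f) = 2*f + 5 = 5 + 2*f)
T(B) = -9*B (T(B) = ((5 + 2*(-4))*B)*3 = ((5 - 8)*B)*3 = -3*B*3 = -9*B)
q + T(-34) = 33407 - 9*(-34) = 33407 + 306 = 33713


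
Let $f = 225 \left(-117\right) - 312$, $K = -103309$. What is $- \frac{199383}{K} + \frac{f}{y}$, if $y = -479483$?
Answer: $\frac{98352600822}{49534909247} \approx 1.9855$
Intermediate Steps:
$f = -26637$ ($f = -26325 - 312 = -26637$)
$- \frac{199383}{K} + \frac{f}{y} = - \frac{199383}{-103309} - \frac{26637}{-479483} = \left(-199383\right) \left(- \frac{1}{103309}\right) - - \frac{26637}{479483} = \frac{199383}{103309} + \frac{26637}{479483} = \frac{98352600822}{49534909247}$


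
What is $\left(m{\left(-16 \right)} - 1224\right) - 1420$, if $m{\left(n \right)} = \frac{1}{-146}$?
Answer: $- \frac{386025}{146} \approx -2644.0$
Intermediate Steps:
$m{\left(n \right)} = - \frac{1}{146}$
$\left(m{\left(-16 \right)} - 1224\right) - 1420 = \left(- \frac{1}{146} - 1224\right) - 1420 = - \frac{178705}{146} - 1420 = - \frac{386025}{146}$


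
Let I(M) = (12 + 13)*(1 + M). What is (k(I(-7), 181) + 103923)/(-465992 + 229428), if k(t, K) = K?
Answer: -26026/59141 ≈ -0.44007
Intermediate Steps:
I(M) = 25 + 25*M (I(M) = 25*(1 + M) = 25 + 25*M)
(k(I(-7), 181) + 103923)/(-465992 + 229428) = (181 + 103923)/(-465992 + 229428) = 104104/(-236564) = 104104*(-1/236564) = -26026/59141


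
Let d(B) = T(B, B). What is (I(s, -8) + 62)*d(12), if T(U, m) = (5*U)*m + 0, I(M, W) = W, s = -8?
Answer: 38880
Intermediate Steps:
T(U, m) = 5*U*m (T(U, m) = 5*U*m + 0 = 5*U*m)
d(B) = 5*B² (d(B) = 5*B*B = 5*B²)
(I(s, -8) + 62)*d(12) = (-8 + 62)*(5*12²) = 54*(5*144) = 54*720 = 38880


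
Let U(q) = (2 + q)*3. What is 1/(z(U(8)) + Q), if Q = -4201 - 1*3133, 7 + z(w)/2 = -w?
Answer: -1/7408 ≈ -0.00013499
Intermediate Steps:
U(q) = 6 + 3*q
z(w) = -14 - 2*w (z(w) = -14 + 2*(-w) = -14 - 2*w)
Q = -7334 (Q = -4201 - 3133 = -7334)
1/(z(U(8)) + Q) = 1/((-14 - 2*(6 + 3*8)) - 7334) = 1/((-14 - 2*(6 + 24)) - 7334) = 1/((-14 - 2*30) - 7334) = 1/((-14 - 60) - 7334) = 1/(-74 - 7334) = 1/(-7408) = -1/7408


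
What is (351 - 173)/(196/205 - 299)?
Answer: -36490/61099 ≈ -0.59723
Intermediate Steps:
(351 - 173)/(196/205 - 299) = 178/(196*(1/205) - 299) = 178/(196/205 - 299) = 178/(-61099/205) = 178*(-205/61099) = -36490/61099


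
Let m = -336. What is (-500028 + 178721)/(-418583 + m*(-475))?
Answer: 321307/258983 ≈ 1.2406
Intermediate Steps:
(-500028 + 178721)/(-418583 + m*(-475)) = (-500028 + 178721)/(-418583 - 336*(-475)) = -321307/(-418583 + 159600) = -321307/(-258983) = -321307*(-1/258983) = 321307/258983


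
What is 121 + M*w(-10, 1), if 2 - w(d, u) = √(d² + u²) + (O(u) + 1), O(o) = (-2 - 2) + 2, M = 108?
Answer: 445 - 108*√101 ≈ -640.39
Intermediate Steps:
O(o) = -2 (O(o) = -4 + 2 = -2)
w(d, u) = 3 - √(d² + u²) (w(d, u) = 2 - (√(d² + u²) + (-2 + 1)) = 2 - (√(d² + u²) - 1) = 2 - (-1 + √(d² + u²)) = 2 + (1 - √(d² + u²)) = 3 - √(d² + u²))
121 + M*w(-10, 1) = 121 + 108*(3 - √((-10)² + 1²)) = 121 + 108*(3 - √(100 + 1)) = 121 + 108*(3 - √101) = 121 + (324 - 108*√101) = 445 - 108*√101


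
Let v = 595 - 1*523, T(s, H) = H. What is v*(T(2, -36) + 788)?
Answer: 54144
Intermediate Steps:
v = 72 (v = 595 - 523 = 72)
v*(T(2, -36) + 788) = 72*(-36 + 788) = 72*752 = 54144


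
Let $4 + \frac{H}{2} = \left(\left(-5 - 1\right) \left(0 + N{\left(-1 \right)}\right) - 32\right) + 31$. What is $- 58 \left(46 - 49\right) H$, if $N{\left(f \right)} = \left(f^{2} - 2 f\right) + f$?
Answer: $-5916$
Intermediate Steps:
$N{\left(f \right)} = f^{2} - f$
$H = -34$ ($H = -8 + 2 \left(\left(\left(-5 - 1\right) \left(0 - \left(-1 - 1\right)\right) - 32\right) + 31\right) = -8 + 2 \left(\left(\left(-5 - 1\right) \left(0 - -2\right) - 32\right) + 31\right) = -8 + 2 \left(\left(- 6 \left(0 + 2\right) - 32\right) + 31\right) = -8 + 2 \left(\left(\left(-6\right) 2 - 32\right) + 31\right) = -8 + 2 \left(\left(-12 - 32\right) + 31\right) = -8 + 2 \left(-44 + 31\right) = -8 + 2 \left(-13\right) = -8 - 26 = -34$)
$- 58 \left(46 - 49\right) H = - 58 \left(46 - 49\right) \left(-34\right) = \left(-58\right) \left(-3\right) \left(-34\right) = 174 \left(-34\right) = -5916$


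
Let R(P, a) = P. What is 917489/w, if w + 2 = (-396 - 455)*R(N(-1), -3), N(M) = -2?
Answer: 917489/1700 ≈ 539.70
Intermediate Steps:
w = 1700 (w = -2 + (-396 - 455)*(-2) = -2 - 851*(-2) = -2 + 1702 = 1700)
917489/w = 917489/1700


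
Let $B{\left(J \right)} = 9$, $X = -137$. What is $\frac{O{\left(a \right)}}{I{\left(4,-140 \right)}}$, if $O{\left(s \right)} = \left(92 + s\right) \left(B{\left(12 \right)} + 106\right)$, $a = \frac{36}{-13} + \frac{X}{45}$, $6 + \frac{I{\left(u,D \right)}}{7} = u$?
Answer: $- \frac{1159637}{1638} \approx -707.96$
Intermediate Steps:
$I{\left(u,D \right)} = -42 + 7 u$
$a = - \frac{3401}{585}$ ($a = \frac{36}{-13} - \frac{137}{45} = 36 \left(- \frac{1}{13}\right) - \frac{137}{45} = - \frac{36}{13} - \frac{137}{45} = - \frac{3401}{585} \approx -5.8137$)
$O{\left(s \right)} = 10580 + 115 s$ ($O{\left(s \right)} = \left(92 + s\right) \left(9 + 106\right) = \left(92 + s\right) 115 = 10580 + 115 s$)
$\frac{O{\left(a \right)}}{I{\left(4,-140 \right)}} = \frac{10580 + 115 \left(- \frac{3401}{585}\right)}{-42 + 7 \cdot 4} = \frac{10580 - \frac{78223}{117}}{-42 + 28} = \frac{1159637}{117 \left(-14\right)} = \frac{1159637}{117} \left(- \frac{1}{14}\right) = - \frac{1159637}{1638}$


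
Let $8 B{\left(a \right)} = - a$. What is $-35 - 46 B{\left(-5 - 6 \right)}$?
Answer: $- \frac{393}{4} \approx -98.25$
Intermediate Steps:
$B{\left(a \right)} = - \frac{a}{8}$ ($B{\left(a \right)} = \frac{\left(-1\right) a}{8} = - \frac{a}{8}$)
$-35 - 46 B{\left(-5 - 6 \right)} = -35 - 46 \left(- \frac{-5 - 6}{8}\right) = -35 - 46 \left(\left(- \frac{1}{8}\right) \left(-11\right)\right) = -35 - \frac{253}{4} = - \frac{393}{4}$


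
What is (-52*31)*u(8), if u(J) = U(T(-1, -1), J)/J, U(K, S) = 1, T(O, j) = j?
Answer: -403/2 ≈ -201.50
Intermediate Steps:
u(J) = 1/J
(-52*31)*u(8) = -52*31/8 = -1612*⅛ = -403/2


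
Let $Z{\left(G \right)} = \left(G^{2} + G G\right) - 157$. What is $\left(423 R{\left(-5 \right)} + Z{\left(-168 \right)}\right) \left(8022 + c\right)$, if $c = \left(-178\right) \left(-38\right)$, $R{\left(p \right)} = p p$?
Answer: $988680676$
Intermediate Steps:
$R{\left(p \right)} = p^{2}$
$Z{\left(G \right)} = -157 + 2 G^{2}$ ($Z{\left(G \right)} = \left(G^{2} + G^{2}\right) - 157 = 2 G^{2} - 157 = -157 + 2 G^{2}$)
$c = 6764$
$\left(423 R{\left(-5 \right)} + Z{\left(-168 \right)}\right) \left(8022 + c\right) = \left(423 \left(-5\right)^{2} - \left(157 - 2 \left(-168\right)^{2}\right)\right) \left(8022 + 6764\right) = \left(423 \cdot 25 + \left(-157 + 2 \cdot 28224\right)\right) 14786 = \left(10575 + \left(-157 + 56448\right)\right) 14786 = \left(10575 + 56291\right) 14786 = 66866 \cdot 14786 = 988680676$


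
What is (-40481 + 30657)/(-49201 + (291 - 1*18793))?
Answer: 9824/67703 ≈ 0.14510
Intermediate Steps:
(-40481 + 30657)/(-49201 + (291 - 1*18793)) = -9824/(-49201 + (291 - 18793)) = -9824/(-49201 - 18502) = -9824/(-67703) = -9824*(-1/67703) = 9824/67703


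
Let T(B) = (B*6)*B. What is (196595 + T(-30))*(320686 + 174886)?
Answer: 100103066140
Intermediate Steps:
T(B) = 6*B² (T(B) = (6*B)*B = 6*B²)
(196595 + T(-30))*(320686 + 174886) = (196595 + 6*(-30)²)*(320686 + 174886) = (196595 + 6*900)*495572 = (196595 + 5400)*495572 = 201995*495572 = 100103066140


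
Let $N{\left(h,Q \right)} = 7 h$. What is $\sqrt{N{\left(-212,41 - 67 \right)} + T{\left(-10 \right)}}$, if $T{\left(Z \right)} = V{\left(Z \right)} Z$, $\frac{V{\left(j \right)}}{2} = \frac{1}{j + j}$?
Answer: $i \sqrt{1483} \approx 38.51 i$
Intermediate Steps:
$V{\left(j \right)} = \frac{1}{j}$ ($V{\left(j \right)} = \frac{2}{j + j} = \frac{2}{2 j} = 2 \frac{1}{2 j} = \frac{1}{j}$)
$T{\left(Z \right)} = 1$ ($T{\left(Z \right)} = \frac{Z}{Z} = 1$)
$\sqrt{N{\left(-212,41 - 67 \right)} + T{\left(-10 \right)}} = \sqrt{7 \left(-212\right) + 1} = \sqrt{-1484 + 1} = \sqrt{-1483} = i \sqrt{1483}$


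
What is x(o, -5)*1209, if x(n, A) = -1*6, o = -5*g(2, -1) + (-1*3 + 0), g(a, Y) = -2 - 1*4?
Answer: -7254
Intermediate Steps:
g(a, Y) = -6 (g(a, Y) = -2 - 4 = -6)
o = 27 (o = -5*(-6) + (-1*3 + 0) = 30 + (-3 + 0) = 30 - 3 = 27)
x(n, A) = -6
x(o, -5)*1209 = -6*1209 = -7254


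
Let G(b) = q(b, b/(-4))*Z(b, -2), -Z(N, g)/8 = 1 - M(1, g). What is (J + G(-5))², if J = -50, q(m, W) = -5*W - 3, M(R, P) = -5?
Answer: 155236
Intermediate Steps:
q(m, W) = -3 - 5*W
Z(N, g) = -48 (Z(N, g) = -8*(1 - 1*(-5)) = -8*(1 + 5) = -8*6 = -48)
G(b) = 144 - 60*b (G(b) = (-3 - 5*b/(-4))*(-48) = (-3 - 5*b*(-1)/4)*(-48) = (-3 - (-5)*b/4)*(-48) = (-3 + 5*b/4)*(-48) = 144 - 60*b)
(J + G(-5))² = (-50 + (144 - 60*(-5)))² = (-50 + (144 + 300))² = (-50 + 444)² = 394² = 155236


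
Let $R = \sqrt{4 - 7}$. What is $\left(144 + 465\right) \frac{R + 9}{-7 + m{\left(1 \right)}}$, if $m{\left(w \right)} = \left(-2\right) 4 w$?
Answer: $- \frac{1827}{5} - \frac{203 i \sqrt{3}}{5} \approx -365.4 - 70.321 i$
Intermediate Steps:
$R = i \sqrt{3}$ ($R = \sqrt{-3} = i \sqrt{3} \approx 1.732 i$)
$m{\left(w \right)} = - 8 w$
$\left(144 + 465\right) \frac{R + 9}{-7 + m{\left(1 \right)}} = \left(144 + 465\right) \frac{i \sqrt{3} + 9}{-7 - 8} = 609 \frac{9 + i \sqrt{3}}{-7 - 8} = 609 \frac{9 + i \sqrt{3}}{-15} = 609 \left(9 + i \sqrt{3}\right) \left(- \frac{1}{15}\right) = 609 \left(- \frac{3}{5} - \frac{i \sqrt{3}}{15}\right) = - \frac{1827}{5} - \frac{203 i \sqrt{3}}{5}$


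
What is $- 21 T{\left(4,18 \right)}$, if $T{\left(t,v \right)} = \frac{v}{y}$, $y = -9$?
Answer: $42$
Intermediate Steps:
$T{\left(t,v \right)} = - \frac{v}{9}$ ($T{\left(t,v \right)} = \frac{v}{-9} = v \left(- \frac{1}{9}\right) = - \frac{v}{9}$)
$- 21 T{\left(4,18 \right)} = - 21 \left(\left(- \frac{1}{9}\right) 18\right) = \left(-21\right) \left(-2\right) = 42$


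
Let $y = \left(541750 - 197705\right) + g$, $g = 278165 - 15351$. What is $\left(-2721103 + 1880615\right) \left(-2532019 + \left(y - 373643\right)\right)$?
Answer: $1932116335864$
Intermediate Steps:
$g = 262814$
$y = 606859$ ($y = \left(541750 - 197705\right) + 262814 = 344045 + 262814 = 606859$)
$\left(-2721103 + 1880615\right) \left(-2532019 + \left(y - 373643\right)\right) = \left(-2721103 + 1880615\right) \left(-2532019 + \left(606859 - 373643\right)\right) = - 840488 \left(-2532019 + 233216\right) = \left(-840488\right) \left(-2298803\right) = 1932116335864$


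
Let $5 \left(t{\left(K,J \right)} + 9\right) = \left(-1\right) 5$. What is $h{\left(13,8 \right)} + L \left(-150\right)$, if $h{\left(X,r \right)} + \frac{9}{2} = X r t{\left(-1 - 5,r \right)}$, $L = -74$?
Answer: $\frac{20111}{2} \approx 10056.0$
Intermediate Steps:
$t{\left(K,J \right)} = -10$ ($t{\left(K,J \right)} = -9 + \frac{\left(-1\right) 5}{5} = -9 + \frac{1}{5} \left(-5\right) = -9 - 1 = -10$)
$h{\left(X,r \right)} = - \frac{9}{2} - 10 X r$ ($h{\left(X,r \right)} = - \frac{9}{2} + X r \left(-10\right) = - \frac{9}{2} - 10 X r$)
$h{\left(13,8 \right)} + L \left(-150\right) = \left(- \frac{9}{2} - 130 \cdot 8\right) - -11100 = \left(- \frac{9}{2} - 1040\right) + 11100 = - \frac{2089}{2} + 11100 = \frac{20111}{2}$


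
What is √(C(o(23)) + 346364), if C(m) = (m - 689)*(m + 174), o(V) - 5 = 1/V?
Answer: √118446298/23 ≈ 473.19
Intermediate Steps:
o(V) = 5 + 1/V
C(m) = (-689 + m)*(174 + m)
√(C(o(23)) + 346364) = √((-119886 + (5 + 1/23)² - 515*(5 + 1/23)) + 346364) = √((-119886 + (116/23)² - 515*116/23) + 346364) = √((-119886 + 13456/529 - 59740/23) + 346364) = √(-64780258/529 + 346364) = √(118446298/529) = √118446298/23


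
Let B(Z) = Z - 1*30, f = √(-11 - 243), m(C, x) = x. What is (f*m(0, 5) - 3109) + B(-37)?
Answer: -3176 + 5*I*√254 ≈ -3176.0 + 79.687*I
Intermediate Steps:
f = I*√254 (f = √(-254) = I*√254 ≈ 15.937*I)
B(Z) = -30 + Z (B(Z) = Z - 30 = -30 + Z)
(f*m(0, 5) - 3109) + B(-37) = ((I*√254)*5 - 3109) + (-30 - 37) = (5*I*√254 - 3109) - 67 = (-3109 + 5*I*√254) - 67 = -3176 + 5*I*√254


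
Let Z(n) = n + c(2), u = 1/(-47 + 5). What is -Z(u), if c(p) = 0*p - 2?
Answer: 85/42 ≈ 2.0238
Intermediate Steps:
u = -1/42 (u = 1/(-42) = -1/42 ≈ -0.023810)
c(p) = -2 (c(p) = 0 - 2 = -2)
Z(n) = -2 + n (Z(n) = n - 2 = -2 + n)
-Z(u) = -(-2 - 1/42) = -1*(-85/42) = 85/42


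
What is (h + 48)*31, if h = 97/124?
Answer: 6049/4 ≈ 1512.3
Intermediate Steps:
h = 97/124 (h = 97*(1/124) = 97/124 ≈ 0.78226)
(h + 48)*31 = (97/124 + 48)*31 = (6049/124)*31 = 6049/4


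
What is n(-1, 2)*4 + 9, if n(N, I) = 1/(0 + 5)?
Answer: 49/5 ≈ 9.8000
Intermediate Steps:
n(N, I) = ⅕ (n(N, I) = 1/5 = ⅕)
n(-1, 2)*4 + 9 = (⅕)*4 + 9 = ⅘ + 9 = 49/5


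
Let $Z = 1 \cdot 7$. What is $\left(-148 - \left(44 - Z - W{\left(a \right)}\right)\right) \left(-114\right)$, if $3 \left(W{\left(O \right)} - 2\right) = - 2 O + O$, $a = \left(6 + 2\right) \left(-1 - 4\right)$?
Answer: $19342$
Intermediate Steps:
$a = -40$ ($a = 8 \left(-5\right) = -40$)
$Z = 7$
$W{\left(O \right)} = 2 - \frac{O}{3}$ ($W{\left(O \right)} = 2 + \frac{- 2 O + O}{3} = 2 + \frac{\left(-1\right) O}{3} = 2 - \frac{O}{3}$)
$\left(-148 - \left(44 - Z - W{\left(a \right)}\right)\right) \left(-114\right) = \left(-148 + \left(\left(7 + \left(2 - - \frac{40}{3}\right)\right) - 44\right)\right) \left(-114\right) = \left(-148 + \left(\left(7 + \left(2 + \frac{40}{3}\right)\right) - 44\right)\right) \left(-114\right) = \left(-148 + \left(\left(7 + \frac{46}{3}\right) - 44\right)\right) \left(-114\right) = \left(-148 + \left(\frac{67}{3} - 44\right)\right) \left(-114\right) = \left(-148 - \frac{65}{3}\right) \left(-114\right) = \left(- \frac{509}{3}\right) \left(-114\right) = 19342$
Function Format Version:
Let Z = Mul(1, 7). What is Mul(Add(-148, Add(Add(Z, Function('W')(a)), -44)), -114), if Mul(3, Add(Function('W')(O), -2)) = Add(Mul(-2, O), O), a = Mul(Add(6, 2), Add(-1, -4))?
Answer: 19342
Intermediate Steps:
a = -40 (a = Mul(8, -5) = -40)
Z = 7
Function('W')(O) = Add(2, Mul(Rational(-1, 3), O)) (Function('W')(O) = Add(2, Mul(Rational(1, 3), Add(Mul(-2, O), O))) = Add(2, Mul(Rational(1, 3), Mul(-1, O))) = Add(2, Mul(Rational(-1, 3), O)))
Mul(Add(-148, Add(Add(Z, Function('W')(a)), -44)), -114) = Mul(Add(-148, Add(Add(7, Add(2, Mul(Rational(-1, 3), -40))), -44)), -114) = Mul(Add(-148, Add(Add(7, Add(2, Rational(40, 3))), -44)), -114) = Mul(Add(-148, Add(Add(7, Rational(46, 3)), -44)), -114) = Mul(Add(-148, Add(Rational(67, 3), -44)), -114) = Mul(Add(-148, Rational(-65, 3)), -114) = Mul(Rational(-509, 3), -114) = 19342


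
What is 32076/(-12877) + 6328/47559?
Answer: -1444016828/612417243 ≈ -2.3579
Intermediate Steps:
32076/(-12877) + 6328/47559 = 32076*(-1/12877) + 6328*(1/47559) = -32076/12877 + 6328/47559 = -1444016828/612417243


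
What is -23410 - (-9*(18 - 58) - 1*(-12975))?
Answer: -36745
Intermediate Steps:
-23410 - (-9*(18 - 58) - 1*(-12975)) = -23410 - (-9*(-40) + 12975) = -23410 - (360 + 12975) = -23410 - 1*13335 = -23410 - 13335 = -36745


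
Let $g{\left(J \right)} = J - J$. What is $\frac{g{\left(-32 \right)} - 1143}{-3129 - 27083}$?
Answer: $\frac{1143}{30212} \approx 0.037833$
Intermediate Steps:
$g{\left(J \right)} = 0$
$\frac{g{\left(-32 \right)} - 1143}{-3129 - 27083} = \frac{0 - 1143}{-3129 - 27083} = - \frac{1143}{-30212} = \left(-1143\right) \left(- \frac{1}{30212}\right) = \frac{1143}{30212}$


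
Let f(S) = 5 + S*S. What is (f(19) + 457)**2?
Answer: 677329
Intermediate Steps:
f(S) = 5 + S**2
(f(19) + 457)**2 = ((5 + 19**2) + 457)**2 = ((5 + 361) + 457)**2 = (366 + 457)**2 = 823**2 = 677329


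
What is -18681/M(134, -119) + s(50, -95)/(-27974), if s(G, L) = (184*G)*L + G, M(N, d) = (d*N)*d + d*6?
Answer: 828619107353/26531380820 ≈ 31.232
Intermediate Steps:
M(N, d) = 6*d + N*d² (M(N, d) = (N*d)*d + 6*d = N*d² + 6*d = 6*d + N*d²)
s(G, L) = G + 184*G*L (s(G, L) = 184*G*L + G = G + 184*G*L)
-18681/M(134, -119) + s(50, -95)/(-27974) = -18681*(-1/(119*(6 + 134*(-119)))) + (50*(1 + 184*(-95)))/(-27974) = -18681*(-1/(119*(6 - 15946))) + (50*(1 - 17480))*(-1/27974) = -18681/((-119*(-15940))) + (50*(-17479))*(-1/27974) = -18681/1896860 - 873950*(-1/27974) = -18681*1/1896860 + 436975/13987 = -18681/1896860 + 436975/13987 = 828619107353/26531380820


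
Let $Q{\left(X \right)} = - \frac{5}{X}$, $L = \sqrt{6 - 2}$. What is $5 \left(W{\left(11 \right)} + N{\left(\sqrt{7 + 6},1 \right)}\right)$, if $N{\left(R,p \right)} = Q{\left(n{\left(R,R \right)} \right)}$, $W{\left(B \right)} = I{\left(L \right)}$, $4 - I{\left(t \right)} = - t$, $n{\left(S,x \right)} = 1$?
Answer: $5$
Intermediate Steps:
$L = 2$ ($L = \sqrt{4} = 2$)
$I{\left(t \right)} = 4 + t$ ($I{\left(t \right)} = 4 - - t = 4 + t$)
$W{\left(B \right)} = 6$ ($W{\left(B \right)} = 4 + 2 = 6$)
$N{\left(R,p \right)} = -5$ ($N{\left(R,p \right)} = - \frac{5}{1} = \left(-5\right) 1 = -5$)
$5 \left(W{\left(11 \right)} + N{\left(\sqrt{7 + 6},1 \right)}\right) = 5 \left(6 - 5\right) = 5 \cdot 1 = 5$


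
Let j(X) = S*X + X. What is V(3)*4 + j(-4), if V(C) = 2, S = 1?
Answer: 0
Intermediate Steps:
j(X) = 2*X (j(X) = 1*X + X = X + X = 2*X)
V(3)*4 + j(-4) = 2*4 + 2*(-4) = 8 - 8 = 0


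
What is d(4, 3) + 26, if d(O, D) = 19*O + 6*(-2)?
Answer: 90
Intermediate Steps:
d(O, D) = -12 + 19*O (d(O, D) = 19*O - 12 = -12 + 19*O)
d(4, 3) + 26 = (-12 + 19*4) + 26 = (-12 + 76) + 26 = 64 + 26 = 90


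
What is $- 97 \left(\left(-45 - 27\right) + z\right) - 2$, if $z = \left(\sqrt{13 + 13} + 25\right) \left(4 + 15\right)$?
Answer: $-39093 - 1843 \sqrt{26} \approx -48491.0$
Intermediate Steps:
$z = 475 + 19 \sqrt{26}$ ($z = \left(\sqrt{26} + 25\right) 19 = \left(25 + \sqrt{26}\right) 19 = 475 + 19 \sqrt{26} \approx 571.88$)
$- 97 \left(\left(-45 - 27\right) + z\right) - 2 = - 97 \left(\left(-45 - 27\right) + \left(475 + 19 \sqrt{26}\right)\right) - 2 = - 97 \left(-72 + \left(475 + 19 \sqrt{26}\right)\right) - 2 = - 97 \left(403 + 19 \sqrt{26}\right) - 2 = \left(-39091 - 1843 \sqrt{26}\right) - 2 = -39093 - 1843 \sqrt{26}$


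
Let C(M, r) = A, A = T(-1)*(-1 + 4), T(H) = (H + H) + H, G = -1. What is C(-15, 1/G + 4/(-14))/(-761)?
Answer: 9/761 ≈ 0.011827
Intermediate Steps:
T(H) = 3*H (T(H) = 2*H + H = 3*H)
A = -9 (A = (3*(-1))*(-1 + 4) = -3*3 = -9)
C(M, r) = -9
C(-15, 1/G + 4/(-14))/(-761) = -9/(-761) = -9*(-1/761) = 9/761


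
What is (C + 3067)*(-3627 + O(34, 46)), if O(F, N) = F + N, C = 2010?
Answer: -18008119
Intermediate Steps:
(C + 3067)*(-3627 + O(34, 46)) = (2010 + 3067)*(-3627 + (34 + 46)) = 5077*(-3627 + 80) = 5077*(-3547) = -18008119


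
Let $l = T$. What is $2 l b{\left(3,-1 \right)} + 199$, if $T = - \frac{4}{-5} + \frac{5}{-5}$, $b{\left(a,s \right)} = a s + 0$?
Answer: $\frac{1001}{5} \approx 200.2$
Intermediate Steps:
$b{\left(a,s \right)} = a s$
$T = - \frac{1}{5}$ ($T = \left(-4\right) \left(- \frac{1}{5}\right) + 5 \left(- \frac{1}{5}\right) = \frac{4}{5} - 1 = - \frac{1}{5} \approx -0.2$)
$l = - \frac{1}{5} \approx -0.2$
$2 l b{\left(3,-1 \right)} + 199 = 2 \left(- \frac{1}{5}\right) 3 \left(-1\right) + 199 = \left(- \frac{2}{5}\right) \left(-3\right) + 199 = \frac{6}{5} + 199 = \frac{1001}{5}$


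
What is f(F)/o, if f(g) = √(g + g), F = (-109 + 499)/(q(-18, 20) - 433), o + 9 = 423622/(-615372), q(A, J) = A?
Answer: -615372*I*√87945/1344424235 ≈ -0.13574*I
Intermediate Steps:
o = -2980985/307686 (o = -9 + 423622/(-615372) = -9 + 423622*(-1/615372) = -9 - 211811/307686 = -2980985/307686 ≈ -9.6884)
F = -390/451 (F = (-109 + 499)/(-18 - 433) = 390/(-451) = 390*(-1/451) = -390/451 ≈ -0.86475)
f(g) = √2*√g (f(g) = √(2*g) = √2*√g)
f(F)/o = (√2*√(-390/451))/(-2980985/307686) = (√2*(I*√175890/451))*(-307686/2980985) = (2*I*√87945/451)*(-307686/2980985) = -615372*I*√87945/1344424235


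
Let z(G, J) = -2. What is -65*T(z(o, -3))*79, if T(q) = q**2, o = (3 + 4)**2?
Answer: -20540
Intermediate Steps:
o = 49 (o = 7**2 = 49)
-65*T(z(o, -3))*79 = -65*(-2)**2*79 = -65*4*79 = -260*79 = -20540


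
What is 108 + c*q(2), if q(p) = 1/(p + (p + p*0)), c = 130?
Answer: 281/2 ≈ 140.50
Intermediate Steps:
q(p) = 1/(2*p) (q(p) = 1/(p + (p + 0)) = 1/(p + p) = 1/(2*p))
108 + c*q(2) = 108 + 130*((½)/2) = 108 + 130*((½)*(½)) = 108 + 130*(¼) = 108 + 65/2 = 281/2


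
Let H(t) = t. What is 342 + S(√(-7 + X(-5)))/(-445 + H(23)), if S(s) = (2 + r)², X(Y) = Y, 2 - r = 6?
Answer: 72160/211 ≈ 341.99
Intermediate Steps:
r = -4 (r = 2 - 1*6 = 2 - 6 = -4)
S(s) = 4 (S(s) = (2 - 4)² = (-2)² = 4)
342 + S(√(-7 + X(-5)))/(-445 + H(23)) = 342 + 4/(-445 + 23) = 342 + 4/(-422) = 342 - 1/422*4 = 342 - 2/211 = 72160/211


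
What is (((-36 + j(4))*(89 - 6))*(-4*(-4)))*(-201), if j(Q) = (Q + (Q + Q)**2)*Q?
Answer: -62995008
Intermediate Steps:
j(Q) = Q*(Q + 4*Q**2) (j(Q) = (Q + (2*Q)**2)*Q = (Q + 4*Q**2)*Q = Q*(Q + 4*Q**2))
(((-36 + j(4))*(89 - 6))*(-4*(-4)))*(-201) = (((-36 + 4**2*(1 + 4*4))*(89 - 6))*(-4*(-4)))*(-201) = (((-36 + 16*(1 + 16))*83)*16)*(-201) = (((-36 + 16*17)*83)*16)*(-201) = (((-36 + 272)*83)*16)*(-201) = ((236*83)*16)*(-201) = (19588*16)*(-201) = 313408*(-201) = -62995008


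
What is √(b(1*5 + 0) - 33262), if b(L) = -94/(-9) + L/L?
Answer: I*√299255/3 ≈ 182.35*I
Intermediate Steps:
b(L) = 103/9 (b(L) = -94*(-⅑) + 1 = 94/9 + 1 = 103/9)
√(b(1*5 + 0) - 33262) = √(103/9 - 33262) = √(-299255/9) = I*√299255/3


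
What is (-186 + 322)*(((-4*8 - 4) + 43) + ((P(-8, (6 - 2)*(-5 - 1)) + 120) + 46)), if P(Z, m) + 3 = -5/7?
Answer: 161160/7 ≈ 23023.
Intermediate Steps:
P(Z, m) = -26/7 (P(Z, m) = -3 - 5/7 = -26/7)
(-186 + 322)*(((-4*8 - 4) + 43) + ((P(-8, (6 - 2)*(-5 - 1)) + 120) + 46)) = (-186 + 322)*(((-4*8 - 4) + 43) + ((-26/7 + 120) + 46)) = 136*(((-32 - 4) + 43) + (814/7 + 46)) = 136*((-36 + 43) + 1136/7) = 136*(7 + 1136/7) = 136*(1185/7) = 161160/7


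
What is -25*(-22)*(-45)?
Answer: -24750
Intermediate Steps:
-25*(-22)*(-45) = 550*(-45) = -24750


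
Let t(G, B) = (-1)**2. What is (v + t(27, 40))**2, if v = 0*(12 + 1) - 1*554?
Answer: 305809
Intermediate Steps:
t(G, B) = 1
v = -554 (v = 0*13 - 554 = 0 - 554 = -554)
(v + t(27, 40))**2 = (-554 + 1)**2 = (-553)**2 = 305809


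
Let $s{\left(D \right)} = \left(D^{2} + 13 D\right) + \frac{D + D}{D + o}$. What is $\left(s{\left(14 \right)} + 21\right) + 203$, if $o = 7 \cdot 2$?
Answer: $603$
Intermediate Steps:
$o = 14$
$s{\left(D \right)} = D^{2} + 13 D + \frac{2 D}{14 + D}$ ($s{\left(D \right)} = \left(D^{2} + 13 D\right) + \frac{D + D}{D + 14} = \left(D^{2} + 13 D\right) + \frac{2 D}{14 + D} = D^{2} + 13 D + \frac{2 D}{14 + D}$)
$\left(s{\left(14 \right)} + 21\right) + 203 = \left(\frac{14 \left(184 + 14^{2} + 27 \cdot 14\right)}{14 + 14} + 21\right) + 203 = \left(\frac{14 \left(184 + 196 + 378\right)}{28} + 21\right) + 203 = \left(14 \cdot \frac{1}{28} \cdot 758 + 21\right) + 203 = \left(379 + 21\right) + 203 = 400 + 203 = 603$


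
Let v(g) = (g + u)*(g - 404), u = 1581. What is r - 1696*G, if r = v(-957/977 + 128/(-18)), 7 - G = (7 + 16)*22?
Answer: 15318228666400/77316849 ≈ 1.9812e+5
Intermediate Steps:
G = -499 (G = 7 - (7 + 16)*22 = 7 - 23*22 = 7 - 1*506 = 7 - 506 = -499)
v(g) = (-404 + g)*(1581 + g) (v(g) = (g + 1581)*(g - 404) = (1581 + g)*(-404 + g) = (-404 + g)*(1581 + g))
r = -50115329909696/77316849 (r = -638724 + (-957/977 + 128/(-18))² + 1177*(-957/977 + 128/(-18)) = -638724 + (-957*1/977 + 128*(-1/18))² + 1177*(-957*1/977 + 128*(-1/18)) = -638724 + (-957/977 - 64/9)² + 1177*(-957/977 - 64/9) = -638724 + (-71141/8793)² + 1177*(-71141/8793) = -638724 + 5061041881/77316849 - 83732957/8793 = -50115329909696/77316849 ≈ -6.4818e+5)
r - 1696*G = -50115329909696/77316849 - 1696*(-499) = -50115329909696/77316849 + 846304 = 15318228666400/77316849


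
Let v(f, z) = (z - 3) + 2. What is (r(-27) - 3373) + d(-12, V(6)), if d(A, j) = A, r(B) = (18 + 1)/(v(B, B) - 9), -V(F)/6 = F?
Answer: -125264/37 ≈ -3385.5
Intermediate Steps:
V(F) = -6*F
v(f, z) = -1 + z (v(f, z) = (-3 + z) + 2 = -1 + z)
r(B) = 19/(-10 + B) (r(B) = (18 + 1)/((-1 + B) - 9) = 19/(-10 + B))
(r(-27) - 3373) + d(-12, V(6)) = (19/(-10 - 27) - 3373) - 12 = (19/(-37) - 3373) - 12 = (19*(-1/37) - 3373) - 12 = (-19/37 - 3373) - 12 = -124820/37 - 12 = -125264/37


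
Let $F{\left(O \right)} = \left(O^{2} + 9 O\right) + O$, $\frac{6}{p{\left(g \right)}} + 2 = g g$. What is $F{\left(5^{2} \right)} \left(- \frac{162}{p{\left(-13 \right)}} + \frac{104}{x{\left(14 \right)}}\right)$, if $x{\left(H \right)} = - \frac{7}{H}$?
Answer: $-4127375$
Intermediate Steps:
$p{\left(g \right)} = \frac{6}{-2 + g^{2}}$ ($p{\left(g \right)} = \frac{6}{-2 + g g} = \frac{6}{-2 + g^{2}}$)
$F{\left(O \right)} = O^{2} + 10 O$
$F{\left(5^{2} \right)} \left(- \frac{162}{p{\left(-13 \right)}} + \frac{104}{x{\left(14 \right)}}\right) = 5^{2} \left(10 + 5^{2}\right) \left(- \frac{162}{6 \frac{1}{-2 + \left(-13\right)^{2}}} + \frac{104}{\left(-7\right) \frac{1}{14}}\right) = 25 \left(10 + 25\right) \left(- \frac{162}{6 \frac{1}{-2 + 169}} + \frac{104}{\left(-7\right) \frac{1}{14}}\right) = 25 \cdot 35 \left(- \frac{162}{6 \cdot \frac{1}{167}} + \frac{104}{- \frac{1}{2}}\right) = 875 \left(- \frac{162}{6 \cdot \frac{1}{167}} + 104 \left(-2\right)\right) = 875 \left(- \frac{162}{\frac{6}{167}} - 208\right) = 875 \left(\left(-162\right) \frac{167}{6} - 208\right) = 875 \left(-4509 - 208\right) = 875 \left(-4717\right) = -4127375$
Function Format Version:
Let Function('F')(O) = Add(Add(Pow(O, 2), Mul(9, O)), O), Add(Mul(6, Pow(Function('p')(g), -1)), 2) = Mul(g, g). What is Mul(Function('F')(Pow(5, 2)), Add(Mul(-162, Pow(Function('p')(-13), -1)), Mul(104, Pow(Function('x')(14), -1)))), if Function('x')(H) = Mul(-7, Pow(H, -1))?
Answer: -4127375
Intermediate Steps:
Function('p')(g) = Mul(6, Pow(Add(-2, Pow(g, 2)), -1)) (Function('p')(g) = Mul(6, Pow(Add(-2, Mul(g, g)), -1)) = Mul(6, Pow(Add(-2, Pow(g, 2)), -1)))
Function('F')(O) = Add(Pow(O, 2), Mul(10, O))
Mul(Function('F')(Pow(5, 2)), Add(Mul(-162, Pow(Function('p')(-13), -1)), Mul(104, Pow(Function('x')(14), -1)))) = Mul(Mul(Pow(5, 2), Add(10, Pow(5, 2))), Add(Mul(-162, Pow(Mul(6, Pow(Add(-2, Pow(-13, 2)), -1)), -1)), Mul(104, Pow(Mul(-7, Pow(14, -1)), -1)))) = Mul(Mul(25, Add(10, 25)), Add(Mul(-162, Pow(Mul(6, Pow(Add(-2, 169), -1)), -1)), Mul(104, Pow(Mul(-7, Rational(1, 14)), -1)))) = Mul(Mul(25, 35), Add(Mul(-162, Pow(Mul(6, Pow(167, -1)), -1)), Mul(104, Pow(Rational(-1, 2), -1)))) = Mul(875, Add(Mul(-162, Pow(Mul(6, Rational(1, 167)), -1)), Mul(104, -2))) = Mul(875, Add(Mul(-162, Pow(Rational(6, 167), -1)), -208)) = Mul(875, Add(Mul(-162, Rational(167, 6)), -208)) = Mul(875, Add(-4509, -208)) = Mul(875, -4717) = -4127375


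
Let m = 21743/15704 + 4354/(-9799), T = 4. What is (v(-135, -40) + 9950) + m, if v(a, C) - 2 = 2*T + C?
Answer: 1526668964761/153883496 ≈ 9920.9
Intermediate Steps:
v(a, C) = 10 + C (v(a, C) = 2 + (2*4 + C) = 2 + (8 + C) = 10 + C)
m = 144684441/153883496 (m = 21743*(1/15704) + 4354*(-1/9799) = 21743/15704 - 4354/9799 = 144684441/153883496 ≈ 0.94022)
(v(-135, -40) + 9950) + m = ((10 - 40) + 9950) + 144684441/153883496 = (-30 + 9950) + 144684441/153883496 = 9920 + 144684441/153883496 = 1526668964761/153883496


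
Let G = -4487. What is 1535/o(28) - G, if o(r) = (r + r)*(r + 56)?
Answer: 21108383/4704 ≈ 4487.3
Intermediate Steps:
o(r) = 2*r*(56 + r) (o(r) = (2*r)*(56 + r) = 2*r*(56 + r))
1535/o(28) - G = 1535/((2*28*(56 + 28))) - 1*(-4487) = 1535/((2*28*84)) + 4487 = 1535/4704 + 4487 = 21108383/4704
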